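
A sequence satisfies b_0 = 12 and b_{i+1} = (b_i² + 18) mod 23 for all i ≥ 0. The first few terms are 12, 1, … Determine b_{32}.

19

b_0 = 12,  b_1 = 1,  b_2 = 19,  b_3 = 11,  b_4 = 1.
Since b_4 = b_1 = 1, the sequence is eventually periodic: after a pre-period of length 1 it cycles with period 3.
For i ≥ 1, b_i depends only on (i - 1) mod 3. (32 - 1) mod 3 = 1, so b_{32} = b_2 = 19.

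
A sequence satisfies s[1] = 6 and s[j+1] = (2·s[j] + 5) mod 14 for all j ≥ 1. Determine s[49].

13

Listing terms: s[1] = 6,  s[2] = 3,  s[3] = 11,  s[4] = 13,  s[5] = 3.
Since s[5] = s[2] = 3, the sequence is eventually periodic: after a pre-period of length 1 it cycles with period 3.
For j ≥ 2, s[j] depends only on (j - 2) mod 3. (49 - 2) mod 3 = 2, so s[49] = s[4] = 13.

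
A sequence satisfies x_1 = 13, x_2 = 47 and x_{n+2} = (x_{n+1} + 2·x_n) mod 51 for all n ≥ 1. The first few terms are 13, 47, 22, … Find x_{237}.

Computing terms: x_1 = 13; x_2 = 47; x_3 = 22; x_4 = 14; x_5 = 7; x_6 = 35; x_7 = 49; x_8 = 17; x_9 = 13; x_{10} = 47.
The sequence repeats with period 8.
(237 - 1) mod 8 = 4, so x_{237} = x_5 = 7.

7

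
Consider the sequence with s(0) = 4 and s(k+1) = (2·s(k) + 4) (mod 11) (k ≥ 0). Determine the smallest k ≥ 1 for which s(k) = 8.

7

We have s(0) = 4; s(1) = 1; s(2) = 6; s(3) = 5; s(4) = 3; s(5) = 10; s(6) = 2; s(7) = 8; s(8) = 9; s(9) = 0; s(10) = 4.
The sequence repeats with period 10.
The value 8 first appears (with k ≥ 1) at s(7).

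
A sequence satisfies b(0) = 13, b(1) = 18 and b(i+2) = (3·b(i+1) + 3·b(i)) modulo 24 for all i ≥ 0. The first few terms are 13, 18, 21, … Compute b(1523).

Computing terms: b(0) = 13,  b(1) = 18,  b(2) = 21,  b(3) = 21,  b(4) = 6,  b(5) = 9,  b(6) = 21,  b(7) = 18,  b(8) = 21.
Since (b(7), b(8)) = (b(1), b(2)) = (18, 21) (two consecutive terms determine the rest), the sequence is eventually periodic: after a pre-period of length 1 it cycles with period 6.
For i ≥ 1, b(i) depends only on (i - 1) mod 6. (1523 - 1) mod 6 = 4, so b(1523) = b(5) = 9.

9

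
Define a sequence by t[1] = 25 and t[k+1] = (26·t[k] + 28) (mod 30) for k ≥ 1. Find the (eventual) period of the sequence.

10

Listing terms: t[1] = 25, t[2] = 18, t[3] = 16, t[4] = 24, t[5] = 22, t[6] = 0, t[7] = 28, t[8] = 6, t[9] = 4, t[10] = 12, t[11] = 10, t[12] = 18.
Since t[12] = t[2] = 18, the sequence is eventually periodic: after a pre-period of length 1 it cycles with period 10.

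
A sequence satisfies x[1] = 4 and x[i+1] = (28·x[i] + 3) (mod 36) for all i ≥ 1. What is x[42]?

x[1] = 4; x[2] = 7; x[3] = 19; x[4] = 31; x[5] = 7.
Since x[5] = x[2] = 7, the sequence is eventually periodic: after a pre-period of length 1 it cycles with period 3.
For i ≥ 2, x[i] depends only on (i - 2) mod 3. (42 - 2) mod 3 = 1, so x[42] = x[3] = 19.

19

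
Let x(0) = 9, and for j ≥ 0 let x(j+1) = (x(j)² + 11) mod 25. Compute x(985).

7

x(0) = 9, x(1) = 17, x(2) = 0, x(3) = 11, x(4) = 7, x(5) = 10, x(6) = 11.
Since x(6) = x(3) = 11, the sequence is eventually periodic: after a pre-period of length 3 it cycles with period 3.
For j ≥ 3, x(j) depends only on (j - 3) mod 3. (985 - 3) mod 3 = 1, so x(985) = x(4) = 7.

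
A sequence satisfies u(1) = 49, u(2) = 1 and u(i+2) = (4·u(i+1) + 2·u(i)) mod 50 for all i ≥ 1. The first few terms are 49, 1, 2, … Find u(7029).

u(1) = 49; u(2) = 1; u(3) = 2; u(4) = 10; u(5) = 44; u(6) = 46; u(7) = 22; u(8) = 30; u(9) = 14; u(10) = 16; u(11) = 42; u(12) = 0; u(13) = 34; u(14) = 36; u(15) = 12; u(16) = 20; u(17) = 4; u(18) = 6; u(19) = 32; u(20) = 40; u(21) = 24; u(22) = 26; u(23) = 2; u(24) = 10.
Since (u(23), u(24)) = (u(3), u(4)) = (2, 10) (two consecutive terms determine the rest), the sequence is eventually periodic: after a pre-period of length 2 it cycles with period 20.
For i ≥ 3, u(i) depends only on (i - 3) mod 20. (7029 - 3) mod 20 = 6, so u(7029) = u(9) = 14.

14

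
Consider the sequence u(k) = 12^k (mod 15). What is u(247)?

3

Listing terms: u(0) = 1, u(1) = 12, u(2) = 9, u(3) = 3, u(4) = 6, u(5) = 12.
Since u(5) = u(1) = 12, the sequence is eventually periodic: after a pre-period of length 1 it cycles with period 4.
For k ≥ 1, u(k) depends only on (k - 1) mod 4. (247 - 1) mod 4 = 2, so u(247) = u(3) = 3.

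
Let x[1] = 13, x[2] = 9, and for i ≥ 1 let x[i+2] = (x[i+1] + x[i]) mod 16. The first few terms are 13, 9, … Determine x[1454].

x[1] = 13; x[2] = 9; x[3] = 6; x[4] = 15; x[5] = 5; x[6] = 4; x[7] = 9; x[8] = 13; x[9] = 6; x[10] = 3; x[11] = 9; x[12] = 12; x[13] = 5; x[14] = 1; x[15] = 6; x[16] = 7; x[17] = 13; x[18] = 4; x[19] = 1; x[20] = 5; x[21] = 6; x[22] = 11; x[23] = 1; x[24] = 12; x[25] = 13; x[26] = 9.
Since (x[25], x[26]) = (x[1], x[2]) = (13, 9) (two consecutive terms determine the rest), the sequence is periodic with period 24.
So x[1454] = x[1 + ((1454-1) mod 24)] = x[14] = 1.

1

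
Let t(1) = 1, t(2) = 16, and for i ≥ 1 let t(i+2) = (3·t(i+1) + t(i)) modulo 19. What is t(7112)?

10

Computing terms: t(1) = 1, t(2) = 16, t(3) = 11, t(4) = 11, t(5) = 6, t(6) = 10, t(7) = 17, t(8) = 4, t(9) = 10, t(10) = 15, t(11) = 17, t(12) = 9, t(13) = 6, t(14) = 8, t(15) = 11, t(16) = 3, t(17) = 1, t(18) = 6, t(19) = 0, t(20) = 6, t(21) = 18, t(22) = 3, t(23) = 8, t(24) = 8, t(25) = 13, t(26) = 9, t(27) = 2, t(28) = 15, t(29) = 9, t(30) = 4, t(31) = 2, t(32) = 10, t(33) = 13, t(34) = 11, t(35) = 8, t(36) = 16, t(37) = 18, t(38) = 13, t(39) = 0, t(40) = 13, t(41) = 1, t(42) = 16.
The sequence repeats with period 40.
(7112 - 1) mod 40 = 31, so t(7112) = t(32) = 10.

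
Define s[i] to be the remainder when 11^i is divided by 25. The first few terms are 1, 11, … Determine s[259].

Listing terms: s[0] = 1,  s[1] = 11,  s[2] = 21,  s[3] = 6,  s[4] = 16,  s[5] = 1.
The sequence repeats with period 5.
(259 - 0) mod 5 = 4, so s[259] = s[4] = 16.

16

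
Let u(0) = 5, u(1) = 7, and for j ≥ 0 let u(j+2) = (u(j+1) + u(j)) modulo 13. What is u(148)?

4

We have u(0) = 5,  u(1) = 7,  u(2) = 12,  u(3) = 6,  u(4) = 5,  u(5) = 11,  u(6) = 3,  u(7) = 1,  u(8) = 4,  u(9) = 5,  u(10) = 9,  u(11) = 1,  u(12) = 10,  u(13) = 11,  u(14) = 8,  u(15) = 6,  u(16) = 1,  u(17) = 7,  u(18) = 8,  u(19) = 2,  u(20) = 10,  u(21) = 12,  u(22) = 9,  u(23) = 8,  u(24) = 4,  u(25) = 12,  u(26) = 3,  u(27) = 2,  u(28) = 5,  u(29) = 7.
The sequence repeats with period 28.
So u(148) = u(0 + ((148-0) mod 28)) = u(8) = 4.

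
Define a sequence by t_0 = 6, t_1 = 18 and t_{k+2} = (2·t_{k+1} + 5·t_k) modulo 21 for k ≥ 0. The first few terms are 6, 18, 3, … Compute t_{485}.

12

Computing terms: t_0 = 6,  t_1 = 18,  t_2 = 3,  t_3 = 12,  t_4 = 18,  t_5 = 12,  t_6 = 9,  t_7 = 15,  t_8 = 12,  t_9 = 15,  t_{10} = 6,  t_{11} = 3,  t_{12} = 15,  t_{13} = 3,  t_{14} = 18,  t_{15} = 9,  t_{16} = 3,  t_{17} = 9,  t_{18} = 12,  t_{19} = 6,  t_{20} = 9,  t_{21} = 6,  t_{22} = 15,  t_{23} = 18,  t_{24} = 6,  t_{25} = 18.
The sequence repeats with period 24.
So t_{485} = t_{0 + ((485-0) mod 24)} = t_5 = 12.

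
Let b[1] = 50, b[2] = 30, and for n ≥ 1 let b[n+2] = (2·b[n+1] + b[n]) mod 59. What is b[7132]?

Computing terms: b[1] = 50, b[2] = 30, b[3] = 51, b[4] = 14, b[5] = 20, b[6] = 54, b[7] = 10, b[8] = 15, b[9] = 40, b[10] = 36, b[11] = 53, b[12] = 24, b[13] = 42, b[14] = 49, b[15] = 22, b[16] = 34, b[17] = 31, b[18] = 37, b[19] = 46, b[20] = 11, b[21] = 9, b[22] = 29, b[23] = 8, b[24] = 45, b[25] = 39, b[26] = 5, b[27] = 49, b[28] = 44, b[29] = 19, b[30] = 23, b[31] = 6, b[32] = 35, b[33] = 17, b[34] = 10, b[35] = 37, b[36] = 25, b[37] = 28, b[38] = 22, b[39] = 13, b[40] = 48, b[41] = 50, b[42] = 30.
The sequence repeats with period 40.
(7132 - 1) mod 40 = 11, so b[7132] = b[12] = 24.

24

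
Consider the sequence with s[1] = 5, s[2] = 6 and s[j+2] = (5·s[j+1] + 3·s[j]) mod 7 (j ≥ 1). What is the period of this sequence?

3

s[1] = 5, s[2] = 6, s[3] = 3, s[4] = 5, s[5] = 6.
Since (s[4], s[5]) = (s[1], s[2]) = (5, 6) (two consecutive terms determine the rest), the sequence is periodic with period 3.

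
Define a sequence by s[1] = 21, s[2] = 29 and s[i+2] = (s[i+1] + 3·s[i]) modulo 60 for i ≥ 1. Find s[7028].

We have s[1] = 21; s[2] = 29; s[3] = 32; s[4] = 59; s[5] = 35; s[6] = 32; s[7] = 17; s[8] = 53; s[9] = 44; s[10] = 23; s[11] = 35; s[12] = 44; s[13] = 29; s[14] = 41; s[15] = 8; s[16] = 11; s[17] = 35; s[18] = 8; s[19] = 53; s[20] = 17; s[21] = 56; s[22] = 47; s[23] = 35; s[24] = 56; s[25] = 41; s[26] = 29; s[27] = 32.
Since (s[26], s[27]) = (s[2], s[3]) = (29, 32) (two consecutive terms determine the rest), the sequence is eventually periodic: after a pre-period of length 1 it cycles with period 24.
For i ≥ 2, s[i] depends only on (i - 2) mod 24. (7028 - 2) mod 24 = 18, so s[7028] = s[20] = 17.

17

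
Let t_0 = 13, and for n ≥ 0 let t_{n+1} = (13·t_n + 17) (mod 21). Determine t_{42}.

13

We have t_0 = 13; t_1 = 18; t_2 = 20; t_3 = 4; t_4 = 6; t_5 = 11; t_6 = 13.
Since t_6 = t_0 = 13, the sequence is periodic with period 6.
So t_{42} = t_{0 + ((42-0) mod 6)} = t_0 = 13.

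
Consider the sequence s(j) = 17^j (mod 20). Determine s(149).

17

Listing terms: s(0) = 1; s(1) = 17; s(2) = 9; s(3) = 13; s(4) = 1.
The sequence repeats with period 4.
(149 - 0) mod 4 = 1, so s(149) = s(1) = 17.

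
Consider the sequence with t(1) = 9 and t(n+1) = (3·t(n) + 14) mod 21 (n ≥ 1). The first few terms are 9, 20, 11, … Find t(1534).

5

We have t(1) = 9; t(2) = 20; t(3) = 11; t(4) = 5; t(5) = 8; t(6) = 17; t(7) = 2; t(8) = 20.
Since t(8) = t(2) = 20, the sequence is eventually periodic: after a pre-period of length 1 it cycles with period 6.
For n ≥ 2, t(n) depends only on (n - 2) mod 6. (1534 - 2) mod 6 = 2, so t(1534) = t(4) = 5.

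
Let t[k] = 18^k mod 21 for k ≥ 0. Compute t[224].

t[0] = 1; t[1] = 18; t[2] = 9; t[3] = 15; t[4] = 18.
Since t[4] = t[1] = 18, the sequence is eventually periodic: after a pre-period of length 1 it cycles with period 3.
For k ≥ 1, t[k] depends only on (k - 1) mod 3. (224 - 1) mod 3 = 1, so t[224] = t[2] = 9.

9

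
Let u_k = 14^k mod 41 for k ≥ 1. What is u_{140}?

Computing terms: u_1 = 14,  u_2 = 32,  u_3 = 38,  u_4 = 40,  u_5 = 27,  u_6 = 9,  u_7 = 3,  u_8 = 1,  u_9 = 14.
Since u_9 = u_1 = 14, the sequence is periodic with period 8.
So u_{140} = u_{1 + ((140-1) mod 8)} = u_4 = 40.

40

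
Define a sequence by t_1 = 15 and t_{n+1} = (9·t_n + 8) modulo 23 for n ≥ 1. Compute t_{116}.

Listing terms: t_1 = 15, t_2 = 5, t_3 = 7, t_4 = 2, t_5 = 3, t_6 = 12, t_7 = 1, t_8 = 17, t_9 = 0, t_{10} = 8, t_{11} = 11, t_{12} = 15.
The sequence repeats with period 11.
(116 - 1) mod 11 = 5, so t_{116} = t_6 = 12.

12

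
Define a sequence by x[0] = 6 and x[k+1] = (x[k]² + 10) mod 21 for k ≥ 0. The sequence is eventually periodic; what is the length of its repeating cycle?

3

Computing terms: x[0] = 6; x[1] = 4; x[2] = 5; x[3] = 14; x[4] = 17; x[5] = 5.
Since x[5] = x[2] = 5, the sequence is eventually periodic: after a pre-period of length 2 it cycles with period 3.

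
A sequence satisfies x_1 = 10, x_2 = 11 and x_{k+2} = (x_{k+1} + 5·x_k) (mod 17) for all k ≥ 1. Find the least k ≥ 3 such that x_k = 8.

Listing terms: x_1 = 10,  x_2 = 11,  x_3 = 10,  x_4 = 14,  x_5 = 13,  x_6 = 15,  x_7 = 12,  x_8 = 2,  x_9 = 11,  x_{10} = 4,  x_{11} = 8,  x_{12} = 11,  x_{13} = 0,  x_{14} = 4,  x_{15} = 4,  x_{16} = 7,  x_{17} = 10,  x_{18} = 11.
Since (x_{17}, x_{18}) = (x_1, x_2) = (10, 11) (two consecutive terms determine the rest), the sequence is periodic with period 16.
The value 8 first appears (with k ≥ 3) at x_{11}.

11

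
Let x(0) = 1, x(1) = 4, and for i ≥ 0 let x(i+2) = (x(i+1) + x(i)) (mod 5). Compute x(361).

We have x(0) = 1,  x(1) = 4,  x(2) = 0,  x(3) = 4,  x(4) = 4,  x(5) = 3,  x(6) = 2,  x(7) = 0,  x(8) = 2,  x(9) = 2,  x(10) = 4,  x(11) = 1,  x(12) = 0,  x(13) = 1,  x(14) = 1,  x(15) = 2,  x(16) = 3,  x(17) = 0,  x(18) = 3,  x(19) = 3,  x(20) = 1,  x(21) = 4.
Since (x(20), x(21)) = (x(0), x(1)) = (1, 4) (two consecutive terms determine the rest), the sequence is periodic with period 20.
So x(361) = x(0 + ((361-0) mod 20)) = x(1) = 4.

4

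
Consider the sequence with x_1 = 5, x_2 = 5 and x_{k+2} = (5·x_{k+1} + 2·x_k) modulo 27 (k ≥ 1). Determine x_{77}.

23

Listing terms: x_1 = 5; x_2 = 5; x_3 = 8; x_4 = 23; x_5 = 23; x_6 = 26; x_7 = 14; x_8 = 14; x_9 = 17; x_{10} = 5; x_{11} = 5.
The sequence repeats with period 9.
So x_{77} = x_{1 + ((77-1) mod 9)} = x_5 = 23.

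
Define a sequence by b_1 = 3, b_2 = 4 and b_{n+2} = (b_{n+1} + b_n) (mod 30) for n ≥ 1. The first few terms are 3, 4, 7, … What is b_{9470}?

We have b_1 = 3, b_2 = 4, b_3 = 7, b_4 = 11, b_5 = 18, b_6 = 29, b_7 = 17, b_8 = 16, b_9 = 3, b_{10} = 19, b_{11} = 22, b_{12} = 11, b_{13} = 3, b_{14} = 14, b_{15} = 17, b_{16} = 1, b_{17} = 18, b_{18} = 19, b_{19} = 7, b_{20} = 26, b_{21} = 3, b_{22} = 29, b_{23} = 2, b_{24} = 1, b_{25} = 3, b_{26} = 4.
The sequence repeats with period 24.
(9470 - 1) mod 24 = 13, so b_{9470} = b_{14} = 14.

14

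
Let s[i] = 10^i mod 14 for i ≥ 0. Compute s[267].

Computing terms: s[0] = 1, s[1] = 10, s[2] = 2, s[3] = 6, s[4] = 4, s[5] = 12, s[6] = 8, s[7] = 10.
Since s[7] = s[1] = 10, the sequence is eventually periodic: after a pre-period of length 1 it cycles with period 6.
For i ≥ 1, s[i] depends only on (i - 1) mod 6. (267 - 1) mod 6 = 2, so s[267] = s[3] = 6.

6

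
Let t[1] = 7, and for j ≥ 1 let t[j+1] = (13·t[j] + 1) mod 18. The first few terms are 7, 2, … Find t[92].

2

Computing terms: t[1] = 7, t[2] = 2, t[3] = 9, t[4] = 10, t[5] = 5, t[6] = 12, t[7] = 13, t[8] = 8, t[9] = 15, t[10] = 16, t[11] = 11, t[12] = 0, t[13] = 1, t[14] = 14, t[15] = 3, t[16] = 4, t[17] = 17, t[18] = 6, t[19] = 7.
The sequence repeats with period 18.
So t[92] = t[1 + ((92-1) mod 18)] = t[2] = 2.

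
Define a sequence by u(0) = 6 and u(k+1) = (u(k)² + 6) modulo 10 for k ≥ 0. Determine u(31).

2

We have u(0) = 6, u(1) = 2, u(2) = 0, u(3) = 6.
Since u(3) = u(0) = 6, the sequence is periodic with period 3.
So u(31) = u(0 + ((31-0) mod 3)) = u(1) = 2.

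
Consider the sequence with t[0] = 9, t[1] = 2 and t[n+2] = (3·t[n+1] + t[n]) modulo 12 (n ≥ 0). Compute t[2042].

We have t[0] = 9; t[1] = 2; t[2] = 3; t[3] = 11; t[4] = 0; t[5] = 11; t[6] = 9; t[7] = 2.
Since (t[6], t[7]) = (t[0], t[1]) = (9, 2) (two consecutive terms determine the rest), the sequence is periodic with period 6.
So t[2042] = t[0 + ((2042-0) mod 6)] = t[2] = 3.

3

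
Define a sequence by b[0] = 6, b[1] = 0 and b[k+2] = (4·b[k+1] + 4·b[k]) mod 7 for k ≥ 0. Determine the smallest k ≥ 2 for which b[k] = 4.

4

Computing terms: b[0] = 6; b[1] = 0; b[2] = 3; b[3] = 5; b[4] = 4; b[5] = 1; b[6] = 6; b[7] = 0.
The sequence repeats with period 6.
The value 4 first appears (with k ≥ 2) at b[4].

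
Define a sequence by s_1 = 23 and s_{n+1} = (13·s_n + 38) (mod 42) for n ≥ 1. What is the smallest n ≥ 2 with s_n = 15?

Computing terms: s_1 = 23, s_2 = 1, s_3 = 9, s_4 = 29, s_5 = 37, s_6 = 15, s_7 = 23.
The sequence repeats with period 6.
The value 15 first appears (with n ≥ 2) at s_6.

6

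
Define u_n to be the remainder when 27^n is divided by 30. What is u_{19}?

Computing terms: u_0 = 1, u_1 = 27, u_2 = 9, u_3 = 3, u_4 = 21, u_5 = 27.
Since u_5 = u_1 = 27, the sequence is eventually periodic: after a pre-period of length 1 it cycles with period 4.
For n ≥ 1, u_n depends only on (n - 1) mod 4. (19 - 1) mod 4 = 2, so u_{19} = u_3 = 3.

3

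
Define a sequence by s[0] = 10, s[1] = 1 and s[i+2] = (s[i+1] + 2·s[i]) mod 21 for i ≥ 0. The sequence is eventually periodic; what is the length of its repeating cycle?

6

Computing terms: s[0] = 10; s[1] = 1; s[2] = 0; s[3] = 2; s[4] = 2; s[5] = 6; s[6] = 10; s[7] = 1.
Since (s[6], s[7]) = (s[0], s[1]) = (10, 1) (two consecutive terms determine the rest), the sequence is periodic with period 6.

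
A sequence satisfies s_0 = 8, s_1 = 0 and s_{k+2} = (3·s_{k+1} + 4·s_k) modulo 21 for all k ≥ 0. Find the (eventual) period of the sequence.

6

Listing terms: s_0 = 8, s_1 = 0, s_2 = 11, s_3 = 12, s_4 = 17, s_5 = 15, s_6 = 8, s_7 = 0.
Since (s_6, s_7) = (s_0, s_1) = (8, 0) (two consecutive terms determine the rest), the sequence is periodic with period 6.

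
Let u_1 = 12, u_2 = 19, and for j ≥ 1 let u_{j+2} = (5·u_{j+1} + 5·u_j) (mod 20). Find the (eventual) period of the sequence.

We have u_1 = 12, u_2 = 19, u_3 = 15, u_4 = 10, u_5 = 5, u_6 = 15, u_7 = 0, u_8 = 15, u_9 = 15, u_{10} = 10.
Since (u_9, u_{10}) = (u_3, u_4) = (15, 10) (two consecutive terms determine the rest), the sequence is eventually periodic: after a pre-period of length 2 it cycles with period 6.

6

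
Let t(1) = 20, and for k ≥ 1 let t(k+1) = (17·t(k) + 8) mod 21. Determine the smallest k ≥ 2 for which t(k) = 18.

t(1) = 20,  t(2) = 12,  t(3) = 2,  t(4) = 0,  t(5) = 8,  t(6) = 18,  t(7) = 20.
The sequence repeats with period 6.
The value 18 first appears (with k ≥ 2) at t(6).

6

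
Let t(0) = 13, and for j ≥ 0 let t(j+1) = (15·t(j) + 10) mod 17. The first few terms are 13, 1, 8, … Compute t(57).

1

We have t(0) = 13; t(1) = 1; t(2) = 8; t(3) = 11; t(4) = 5; t(5) = 0; t(6) = 10; t(7) = 7; t(8) = 13.
Since t(8) = t(0) = 13, the sequence is periodic with period 8.
(57 - 0) mod 8 = 1, so t(57) = t(1) = 1.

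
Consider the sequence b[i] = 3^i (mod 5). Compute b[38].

4

Computing terms: b[1] = 3; b[2] = 4; b[3] = 2; b[4] = 1; b[5] = 3.
Since b[5] = b[1] = 3, the sequence is periodic with period 4.
(38 - 1) mod 4 = 1, so b[38] = b[2] = 4.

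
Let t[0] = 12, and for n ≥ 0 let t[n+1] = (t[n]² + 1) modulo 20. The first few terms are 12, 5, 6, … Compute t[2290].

Listing terms: t[0] = 12, t[1] = 5, t[2] = 6, t[3] = 17, t[4] = 10, t[5] = 1, t[6] = 2, t[7] = 5.
Since t[7] = t[1] = 5, the sequence is eventually periodic: after a pre-period of length 1 it cycles with period 6.
For n ≥ 1, t[n] depends only on (n - 1) mod 6. (2290 - 1) mod 6 = 3, so t[2290] = t[4] = 10.

10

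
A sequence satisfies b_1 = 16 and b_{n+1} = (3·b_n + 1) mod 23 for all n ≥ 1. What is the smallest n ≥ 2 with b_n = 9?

10

b_1 = 16, b_2 = 3, b_3 = 10, b_4 = 8, b_5 = 2, b_6 = 7, b_7 = 22, b_8 = 21, b_9 = 18, b_{10} = 9, b_{11} = 5, b_{12} = 16.
The sequence repeats with period 11.
The value 9 first appears (with n ≥ 2) at b_{10}.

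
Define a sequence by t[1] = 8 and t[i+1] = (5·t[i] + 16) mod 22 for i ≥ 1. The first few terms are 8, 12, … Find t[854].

0

Computing terms: t[1] = 8; t[2] = 12; t[3] = 10; t[4] = 0; t[5] = 16; t[6] = 8.
Since t[6] = t[1] = 8, the sequence is periodic with period 5.
So t[854] = t[1 + ((854-1) mod 5)] = t[4] = 0.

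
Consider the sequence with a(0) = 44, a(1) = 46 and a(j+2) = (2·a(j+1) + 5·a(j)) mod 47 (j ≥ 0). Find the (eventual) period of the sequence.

46

Listing terms: a(0) = 44, a(1) = 46, a(2) = 30, a(3) = 8, a(4) = 25, a(5) = 43, a(6) = 23, a(7) = 26, a(8) = 26, a(9) = 41, a(10) = 24, a(11) = 18, a(12) = 15, a(13) = 26, a(14) = 33, a(15) = 8, a(16) = 40, a(17) = 26, a(18) = 17, a(19) = 23, a(20) = 37, a(21) = 1, a(22) = 46, a(23) = 3, a(24) = 1, a(25) = 17, a(26) = 39, a(27) = 22, a(28) = 4, a(29) = 24, a(30) = 21, a(31) = 21, a(32) = 6, a(33) = 23, a(34) = 29, a(35) = 32, a(36) = 21, a(37) = 14, a(38) = 39, a(39) = 7, a(40) = 21, a(41) = 30, a(42) = 24, a(43) = 10, a(44) = 46, a(45) = 1, a(46) = 44, a(47) = 46.
Since (a(46), a(47)) = (a(0), a(1)) = (44, 46) (two consecutive terms determine the rest), the sequence is periodic with period 46.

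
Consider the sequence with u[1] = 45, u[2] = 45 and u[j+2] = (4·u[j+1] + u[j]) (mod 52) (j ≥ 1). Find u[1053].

9

We have u[1] = 45; u[2] = 45; u[3] = 17; u[4] = 9; u[5] = 1; u[6] = 13; u[7] = 1; u[8] = 17; u[9] = 17; u[10] = 33; u[11] = 45; u[12] = 5; u[13] = 13; u[14] = 5; u[15] = 33; u[16] = 33; u[17] = 9; u[18] = 17; u[19] = 25; u[20] = 13; u[21] = 25; u[22] = 9; u[23] = 9; u[24] = 45; u[25] = 33; u[26] = 21; u[27] = 13; u[28] = 21; u[29] = 45; u[30] = 45.
The sequence repeats with period 28.
So u[1053] = u[1 + ((1053-1) mod 28)] = u[17] = 9.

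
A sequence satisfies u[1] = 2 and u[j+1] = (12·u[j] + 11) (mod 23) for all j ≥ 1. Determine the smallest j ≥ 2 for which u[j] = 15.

Computing terms: u[1] = 2; u[2] = 12; u[3] = 17; u[4] = 8; u[5] = 15; u[6] = 7; u[7] = 3; u[8] = 1; u[9] = 0; u[10] = 11; u[11] = 5; u[12] = 2.
Since u[12] = u[1] = 2, the sequence is periodic with period 11.
The value 15 first appears (with j ≥ 2) at u[5].

5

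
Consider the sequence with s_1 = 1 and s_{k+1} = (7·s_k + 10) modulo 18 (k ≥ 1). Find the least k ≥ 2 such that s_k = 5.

Listing terms: s_1 = 1,  s_2 = 17,  s_3 = 3,  s_4 = 13,  s_5 = 11,  s_6 = 15,  s_7 = 7,  s_8 = 5,  s_9 = 9,  s_{10} = 1.
Since s_{10} = s_1 = 1, the sequence is periodic with period 9.
The value 5 first appears (with k ≥ 2) at s_8.

8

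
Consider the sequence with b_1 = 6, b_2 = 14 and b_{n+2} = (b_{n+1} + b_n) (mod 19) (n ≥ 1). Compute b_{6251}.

16

b_1 = 6,  b_2 = 14,  b_3 = 1,  b_4 = 15,  b_5 = 16,  b_6 = 12,  b_7 = 9,  b_8 = 2,  b_9 = 11,  b_{10} = 13,  b_{11} = 5,  b_{12} = 18,  b_{13} = 4,  b_{14} = 3,  b_{15} = 7,  b_{16} = 10,  b_{17} = 17,  b_{18} = 8,  b_{19} = 6,  b_{20} = 14.
The sequence repeats with period 18.
So b_{6251} = b_{1 + ((6251-1) mod 18)} = b_5 = 16.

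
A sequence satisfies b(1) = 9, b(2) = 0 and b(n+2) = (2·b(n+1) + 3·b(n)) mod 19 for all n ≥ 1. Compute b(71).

7

Listing terms: b(1) = 9,  b(2) = 0,  b(3) = 8,  b(4) = 16,  b(5) = 18,  b(6) = 8,  b(7) = 13,  b(8) = 12,  b(9) = 6,  b(10) = 10,  b(11) = 0,  b(12) = 11,  b(13) = 3,  b(14) = 1,  b(15) = 11,  b(16) = 6,  b(17) = 7,  b(18) = 13,  b(19) = 9,  b(20) = 0.
The sequence repeats with period 18.
(71 - 1) mod 18 = 16, so b(71) = b(17) = 7.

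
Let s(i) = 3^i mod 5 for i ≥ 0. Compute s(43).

2

Computing terms: s(0) = 1,  s(1) = 3,  s(2) = 4,  s(3) = 2,  s(4) = 1.
Since s(4) = s(0) = 1, the sequence is periodic with period 4.
So s(43) = s(0 + ((43-0) mod 4)) = s(3) = 2.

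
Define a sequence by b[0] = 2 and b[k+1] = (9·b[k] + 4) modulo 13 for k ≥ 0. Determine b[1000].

Listing terms: b[0] = 2, b[1] = 9, b[2] = 7, b[3] = 2.
Since b[3] = b[0] = 2, the sequence is periodic with period 3.
So b[1000] = b[0 + ((1000-0) mod 3)] = b[1] = 9.

9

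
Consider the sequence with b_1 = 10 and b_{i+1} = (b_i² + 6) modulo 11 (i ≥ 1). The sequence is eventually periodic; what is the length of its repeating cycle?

Computing terms: b_1 = 10, b_2 = 7, b_3 = 0, b_4 = 6, b_5 = 9, b_6 = 10.
The sequence repeats with period 5.

5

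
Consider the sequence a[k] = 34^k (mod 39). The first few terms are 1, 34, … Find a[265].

We have a[0] = 1,  a[1] = 34,  a[2] = 25,  a[3] = 31,  a[4] = 1.
Since a[4] = a[0] = 1, the sequence is periodic with period 4.
(265 - 0) mod 4 = 1, so a[265] = a[1] = 34.

34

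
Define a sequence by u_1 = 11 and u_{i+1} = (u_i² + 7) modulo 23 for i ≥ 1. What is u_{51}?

15

We have u_1 = 11, u_2 = 13, u_3 = 15, u_4 = 2, u_5 = 11.
Since u_5 = u_1 = 11, the sequence is periodic with period 4.
(51 - 1) mod 4 = 2, so u_{51} = u_3 = 15.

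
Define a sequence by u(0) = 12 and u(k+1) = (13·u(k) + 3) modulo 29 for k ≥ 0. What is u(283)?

1

Listing terms: u(0) = 12, u(1) = 14, u(2) = 11, u(3) = 1, u(4) = 16, u(5) = 8, u(6) = 20, u(7) = 2, u(8) = 0, u(9) = 3, u(10) = 13, u(11) = 27, u(12) = 6, u(13) = 23, u(14) = 12.
Since u(14) = u(0) = 12, the sequence is periodic with period 14.
So u(283) = u(0 + ((283-0) mod 14)) = u(3) = 1.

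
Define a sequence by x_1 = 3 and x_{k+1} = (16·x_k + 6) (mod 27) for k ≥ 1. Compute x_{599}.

We have x_1 = 3; x_2 = 0; x_3 = 6; x_4 = 21; x_5 = 18; x_6 = 24; x_7 = 12; x_8 = 9; x_9 = 15; x_{10} = 3.
The sequence repeats with period 9.
So x_{599} = x_{1 + ((599-1) mod 9)} = x_5 = 18.

18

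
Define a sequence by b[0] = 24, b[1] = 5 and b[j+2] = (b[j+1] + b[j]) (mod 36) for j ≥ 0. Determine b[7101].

10

b[0] = 24; b[1] = 5; b[2] = 29; b[3] = 34; b[4] = 27; b[5] = 25; b[6] = 16; b[7] = 5; b[8] = 21; b[9] = 26; b[10] = 11; b[11] = 1; b[12] = 12; b[13] = 13; b[14] = 25; b[15] = 2; b[16] = 27; b[17] = 29; b[18] = 20; b[19] = 13; b[20] = 33; b[21] = 10; b[22] = 7; b[23] = 17; b[24] = 24; b[25] = 5.
Since (b[24], b[25]) = (b[0], b[1]) = (24, 5) (two consecutive terms determine the rest), the sequence is periodic with period 24.
(7101 - 0) mod 24 = 21, so b[7101] = b[21] = 10.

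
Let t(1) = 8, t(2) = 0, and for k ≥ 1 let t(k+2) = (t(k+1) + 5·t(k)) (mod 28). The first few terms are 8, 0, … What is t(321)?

20

Computing terms: t(1) = 8,  t(2) = 0,  t(3) = 12,  t(4) = 12,  t(5) = 16,  t(6) = 20,  t(7) = 16,  t(8) = 4,  t(9) = 0,  t(10) = 20,  t(11) = 20,  t(12) = 8,  t(13) = 24,  t(14) = 8,  t(15) = 16,  t(16) = 0,  t(17) = 24,  t(18) = 24,  t(19) = 4,  t(20) = 12,  t(21) = 4,  t(22) = 8,  t(23) = 0.
The sequence repeats with period 21.
So t(321) = t(1 + ((321-1) mod 21)) = t(6) = 20.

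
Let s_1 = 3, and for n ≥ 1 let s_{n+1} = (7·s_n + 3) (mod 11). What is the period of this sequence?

We have s_1 = 3, s_2 = 2, s_3 = 6, s_4 = 1, s_5 = 10, s_6 = 7, s_7 = 8, s_8 = 4, s_9 = 9, s_{10} = 0, s_{11} = 3.
The sequence repeats with period 10.

10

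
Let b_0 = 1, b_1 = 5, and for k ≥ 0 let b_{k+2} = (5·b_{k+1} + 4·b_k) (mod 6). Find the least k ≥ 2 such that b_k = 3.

3

Listing terms: b_0 = 1; b_1 = 5; b_2 = 5; b_3 = 3; b_4 = 5; b_5 = 1; b_6 = 1; b_7 = 3; b_8 = 1; b_9 = 5.
Since (b_8, b_9) = (b_0, b_1) = (1, 5) (two consecutive terms determine the rest), the sequence is periodic with period 8.
The value 3 first appears (with k ≥ 2) at b_3.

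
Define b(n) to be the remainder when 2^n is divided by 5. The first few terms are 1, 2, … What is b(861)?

2

Computing terms: b(0) = 1; b(1) = 2; b(2) = 4; b(3) = 3; b(4) = 1.
The sequence repeats with period 4.
So b(861) = b(0 + ((861-0) mod 4)) = b(1) = 2.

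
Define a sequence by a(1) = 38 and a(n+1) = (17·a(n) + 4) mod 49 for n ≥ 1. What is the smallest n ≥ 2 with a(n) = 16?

36

We have a(1) = 38,  a(2) = 13,  a(3) = 29,  a(4) = 7,  a(5) = 25,  a(6) = 37,  a(7) = 45,  a(8) = 34,  a(9) = 43,  a(10) = 0,  a(11) = 4,  a(12) = 23,  a(13) = 3,  a(14) = 6,  a(15) = 8,  a(16) = 42,  a(17) = 32,  a(18) = 9,  a(19) = 10,  a(20) = 27,  a(21) = 22,  a(22) = 35,  a(23) = 11,  a(24) = 44,  a(25) = 17,  a(26) = 48,  a(27) = 36,  a(28) = 28,  a(29) = 39,  a(30) = 30,  a(31) = 24,  a(32) = 20,  a(33) = 1,  a(34) = 21,  a(35) = 18,  a(36) = 16,  a(37) = 31,  a(38) = 41,  a(39) = 15,  a(40) = 14,  a(41) = 46,  a(42) = 2,  a(43) = 38.
Since a(43) = a(1) = 38, the sequence is periodic with period 42.
The value 16 first appears (with n ≥ 2) at a(36).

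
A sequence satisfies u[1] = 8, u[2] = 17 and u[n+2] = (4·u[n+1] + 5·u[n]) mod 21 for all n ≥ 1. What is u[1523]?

4

We have u[1] = 8; u[2] = 17; u[3] = 3; u[4] = 13; u[5] = 4; u[6] = 18; u[7] = 8; u[8] = 17.
Since (u[7], u[8]) = (u[1], u[2]) = (8, 17) (two consecutive terms determine the rest), the sequence is periodic with period 6.
So u[1523] = u[1 + ((1523-1) mod 6)] = u[5] = 4.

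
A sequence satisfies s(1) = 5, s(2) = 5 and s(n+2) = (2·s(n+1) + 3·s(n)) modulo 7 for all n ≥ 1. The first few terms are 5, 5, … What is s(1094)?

We have s(1) = 5,  s(2) = 5,  s(3) = 4,  s(4) = 2,  s(5) = 2,  s(6) = 3,  s(7) = 5,  s(8) = 5.
Since (s(7), s(8)) = (s(1), s(2)) = (5, 5) (two consecutive terms determine the rest), the sequence is periodic with period 6.
(1094 - 1) mod 6 = 1, so s(1094) = s(2) = 5.

5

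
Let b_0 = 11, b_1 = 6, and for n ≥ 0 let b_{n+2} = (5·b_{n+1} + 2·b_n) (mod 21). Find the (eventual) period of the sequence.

Computing terms: b_0 = 11; b_1 = 6; b_2 = 10; b_3 = 20; b_4 = 15; b_5 = 10; b_6 = 17; b_7 = 0; b_8 = 13; b_9 = 2; b_{10} = 15; b_{11} = 16; b_{12} = 5; b_{13} = 15; b_{14} = 1; b_{15} = 14; b_{16} = 9; b_{17} = 10; b_{18} = 5; b_{19} = 3; b_{20} = 4; b_{21} = 5; b_{22} = 12; b_{23} = 7; b_{24} = 17; b_{25} = 15; b_{26} = 4; b_{27} = 8; b_{28} = 6; b_{29} = 4; b_{30} = 11; b_{31} = 0; b_{32} = 1; b_{33} = 5; b_{34} = 6; b_{35} = 19; b_{36} = 2; b_{37} = 6; b_{38} = 13; b_{39} = 14; b_{40} = 12; b_{41} = 4; b_{42} = 2; b_{43} = 18; b_{44} = 10; b_{45} = 2; b_{46} = 9; b_{47} = 7; b_{48} = 11; b_{49} = 6.
Since (b_{48}, b_{49}) = (b_0, b_1) = (11, 6) (two consecutive terms determine the rest), the sequence is periodic with period 48.

48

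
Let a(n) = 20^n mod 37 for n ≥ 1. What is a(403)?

22

Computing terms: a(1) = 20; a(2) = 30; a(3) = 8; a(4) = 12; a(5) = 18; a(6) = 27; a(7) = 22; a(8) = 33; a(9) = 31; a(10) = 28; a(11) = 5; a(12) = 26; a(13) = 2; a(14) = 3; a(15) = 23; a(16) = 16; a(17) = 24; a(18) = 36; a(19) = 17; a(20) = 7; a(21) = 29; a(22) = 25; a(23) = 19; a(24) = 10; a(25) = 15; a(26) = 4; a(27) = 6; a(28) = 9; a(29) = 32; a(30) = 11; a(31) = 35; a(32) = 34; a(33) = 14; a(34) = 21; a(35) = 13; a(36) = 1; a(37) = 20.
The sequence repeats with period 36.
So a(403) = a(1 + ((403-1) mod 36)) = a(7) = 22.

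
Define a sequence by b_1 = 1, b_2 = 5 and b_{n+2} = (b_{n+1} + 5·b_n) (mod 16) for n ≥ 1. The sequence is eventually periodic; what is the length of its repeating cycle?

Computing terms: b_1 = 1,  b_2 = 5,  b_3 = 10,  b_4 = 3,  b_5 = 5,  b_6 = 4,  b_7 = 13,  b_8 = 1,  b_9 = 2,  b_{10} = 7,  b_{11} = 1,  b_{12} = 4,  b_{13} = 9,  b_{14} = 13,  b_{15} = 10,  b_{16} = 11,  b_{17} = 13,  b_{18} = 4,  b_{19} = 5,  b_{20} = 9,  b_{21} = 2,  b_{22} = 15,  b_{23} = 9,  b_{24} = 4,  b_{25} = 1,  b_{26} = 5.
The sequence repeats with period 24.

24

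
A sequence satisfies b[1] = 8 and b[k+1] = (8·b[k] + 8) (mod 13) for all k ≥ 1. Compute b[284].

b[1] = 8, b[2] = 7, b[3] = 12, b[4] = 0, b[5] = 8.
The sequence repeats with period 4.
So b[284] = b[1 + ((284-1) mod 4)] = b[4] = 0.

0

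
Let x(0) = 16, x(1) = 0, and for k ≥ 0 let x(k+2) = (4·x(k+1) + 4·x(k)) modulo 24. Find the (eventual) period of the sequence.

Computing terms: x(0) = 16, x(1) = 0, x(2) = 16, x(3) = 16, x(4) = 8, x(5) = 0, x(6) = 8, x(7) = 8, x(8) = 16, x(9) = 0.
The sequence repeats with period 8.

8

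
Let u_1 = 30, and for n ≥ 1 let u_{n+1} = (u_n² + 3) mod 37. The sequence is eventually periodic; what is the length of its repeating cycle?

4

We have u_1 = 30; u_2 = 15; u_3 = 6; u_4 = 2; u_5 = 7; u_6 = 15.
Since u_6 = u_2 = 15, the sequence is eventually periodic: after a pre-period of length 1 it cycles with period 4.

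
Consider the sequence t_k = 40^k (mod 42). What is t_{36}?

22

t_0 = 1; t_1 = 40; t_2 = 4; t_3 = 34; t_4 = 16; t_5 = 10; t_6 = 22; t_7 = 40.
Since t_7 = t_1 = 40, the sequence is eventually periodic: after a pre-period of length 1 it cycles with period 6.
For k ≥ 1, t_k depends only on (k - 1) mod 6. (36 - 1) mod 6 = 5, so t_{36} = t_6 = 22.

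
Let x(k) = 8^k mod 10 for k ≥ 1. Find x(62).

4

Listing terms: x(1) = 8,  x(2) = 4,  x(3) = 2,  x(4) = 6,  x(5) = 8.
The sequence repeats with period 4.
(62 - 1) mod 4 = 1, so x(62) = x(2) = 4.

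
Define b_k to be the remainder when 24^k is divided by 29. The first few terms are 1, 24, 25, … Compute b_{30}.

25

Computing terms: b_0 = 1, b_1 = 24, b_2 = 25, b_3 = 20, b_4 = 16, b_5 = 7, b_6 = 23, b_7 = 1.
The sequence repeats with period 7.
So b_{30} = b_{0 + ((30-0) mod 7)} = b_2 = 25.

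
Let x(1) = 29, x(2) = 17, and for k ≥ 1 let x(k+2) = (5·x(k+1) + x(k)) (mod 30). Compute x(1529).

x(1) = 29, x(2) = 17, x(3) = 24, x(4) = 17, x(5) = 19, x(6) = 22, x(7) = 9, x(8) = 7, x(9) = 14, x(10) = 17, x(11) = 9, x(12) = 2, x(13) = 19, x(14) = 7, x(15) = 24, x(16) = 7, x(17) = 29, x(18) = 2, x(19) = 9, x(20) = 17, x(21) = 4, x(22) = 7, x(23) = 9, x(24) = 22, x(25) = 29, x(26) = 17.
The sequence repeats with period 24.
(1529 - 1) mod 24 = 16, so x(1529) = x(17) = 29.

29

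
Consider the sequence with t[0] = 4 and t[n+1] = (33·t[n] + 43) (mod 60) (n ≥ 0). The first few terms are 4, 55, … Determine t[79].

Computing terms: t[0] = 4, t[1] = 55, t[2] = 58, t[3] = 37, t[4] = 4.
The sequence repeats with period 4.
So t[79] = t[0 + ((79-0) mod 4)] = t[3] = 37.

37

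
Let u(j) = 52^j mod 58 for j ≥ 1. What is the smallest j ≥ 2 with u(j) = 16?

3

We have u(1) = 52, u(2) = 36, u(3) = 16, u(4) = 20, u(5) = 54, u(6) = 24, u(7) = 30, u(8) = 52.
Since u(8) = u(1) = 52, the sequence is periodic with period 7.
The value 16 first appears (with j ≥ 2) at u(3).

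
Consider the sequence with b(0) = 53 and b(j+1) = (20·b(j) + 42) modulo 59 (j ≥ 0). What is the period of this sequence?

We have b(0) = 53; b(1) = 40; b(2) = 16; b(3) = 8; b(4) = 25; b(5) = 11; b(6) = 26; b(7) = 31; b(8) = 13; b(9) = 7; b(10) = 5; b(11) = 24; b(12) = 50; b(13) = 39; b(14) = 55; b(15) = 21; b(16) = 49; b(17) = 19; b(18) = 9; b(19) = 45; b(20) = 57; b(21) = 2; b(22) = 23; b(23) = 30; b(24) = 52; b(25) = 20; b(26) = 29; b(27) = 32; b(28) = 33; b(29) = 53.
The sequence repeats with period 29.

29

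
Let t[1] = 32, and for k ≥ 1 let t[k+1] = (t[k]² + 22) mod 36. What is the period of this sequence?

3

Listing terms: t[1] = 32; t[2] = 2; t[3] = 26; t[4] = 14; t[5] = 2.
Since t[5] = t[2] = 2, the sequence is eventually periodic: after a pre-period of length 1 it cycles with period 3.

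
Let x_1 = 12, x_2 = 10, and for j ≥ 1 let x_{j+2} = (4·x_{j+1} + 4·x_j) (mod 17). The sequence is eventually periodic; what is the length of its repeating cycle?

16

Listing terms: x_1 = 12,  x_2 = 10,  x_3 = 3,  x_4 = 1,  x_5 = 16,  x_6 = 0,  x_7 = 13,  x_8 = 1,  x_9 = 5,  x_{10} = 7,  x_{11} = 14,  x_{12} = 16,  x_{13} = 1,  x_{14} = 0,  x_{15} = 4,  x_{16} = 16,  x_{17} = 12,  x_{18} = 10.
The sequence repeats with period 16.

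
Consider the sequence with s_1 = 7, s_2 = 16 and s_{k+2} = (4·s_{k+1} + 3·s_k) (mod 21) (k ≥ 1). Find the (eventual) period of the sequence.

Listing terms: s_1 = 7; s_2 = 16; s_3 = 1; s_4 = 10; s_5 = 1; s_6 = 13; s_7 = 13; s_8 = 7; s_9 = 4; s_{10} = 16; s_{11} = 13; s_{12} = 16; s_{13} = 19; s_{14} = 19; s_{15} = 7; s_{16} = 1; s_{17} = 4; s_{18} = 19; s_{19} = 4; s_{20} = 10; s_{21} = 10; s_{22} = 7; s_{23} = 16.
The sequence repeats with period 21.

21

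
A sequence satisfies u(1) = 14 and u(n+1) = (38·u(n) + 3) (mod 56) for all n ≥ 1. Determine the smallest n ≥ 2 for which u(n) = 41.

We have u(1) = 14, u(2) = 31, u(3) = 5, u(4) = 25, u(5) = 1, u(6) = 41, u(7) = 49, u(8) = 17, u(9) = 33, u(10) = 25.
Since u(10) = u(4) = 25, the sequence is eventually periodic: after a pre-period of length 3 it cycles with period 6.
The value 41 first appears (with n ≥ 2) at u(6).

6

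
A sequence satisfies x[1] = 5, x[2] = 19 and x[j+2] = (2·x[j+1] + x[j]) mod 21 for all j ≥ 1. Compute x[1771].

19

We have x[1] = 5,  x[2] = 19,  x[3] = 1,  x[4] = 0,  x[5] = 1,  x[6] = 2,  x[7] = 5,  x[8] = 12,  x[9] = 8,  x[10] = 7,  x[11] = 1,  x[12] = 9,  x[13] = 19,  x[14] = 5,  x[15] = 8,  x[16] = 0,  x[17] = 8,  x[18] = 16,  x[19] = 19,  x[20] = 12,  x[21] = 1,  x[22] = 14,  x[23] = 8,  x[24] = 9,  x[25] = 5,  x[26] = 19.
The sequence repeats with period 24.
So x[1771] = x[1 + ((1771-1) mod 24)] = x[19] = 19.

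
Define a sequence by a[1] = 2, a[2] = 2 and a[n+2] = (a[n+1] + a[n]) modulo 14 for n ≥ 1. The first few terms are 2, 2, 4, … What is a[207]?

2

Listing terms: a[1] = 2, a[2] = 2, a[3] = 4, a[4] = 6, a[5] = 10, a[6] = 2, a[7] = 12, a[8] = 0, a[9] = 12, a[10] = 12, a[11] = 10, a[12] = 8, a[13] = 4, a[14] = 12, a[15] = 2, a[16] = 0, a[17] = 2, a[18] = 2.
The sequence repeats with period 16.
So a[207] = a[1 + ((207-1) mod 16)] = a[15] = 2.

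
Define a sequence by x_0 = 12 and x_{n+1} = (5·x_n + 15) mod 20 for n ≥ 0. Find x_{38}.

10

Computing terms: x_0 = 12,  x_1 = 15,  x_2 = 10,  x_3 = 5,  x_4 = 0,  x_5 = 15.
Since x_5 = x_1 = 15, the sequence is eventually periodic: after a pre-period of length 1 it cycles with period 4.
For n ≥ 1, x_n depends only on (n - 1) mod 4. (38 - 1) mod 4 = 1, so x_{38} = x_2 = 10.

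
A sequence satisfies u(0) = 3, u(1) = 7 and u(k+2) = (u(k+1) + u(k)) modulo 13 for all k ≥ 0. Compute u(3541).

9

Listing terms: u(0) = 3; u(1) = 7; u(2) = 10; u(3) = 4; u(4) = 1; u(5) = 5; u(6) = 6; u(7) = 11; u(8) = 4; u(9) = 2; u(10) = 6; u(11) = 8; u(12) = 1; u(13) = 9; u(14) = 10; u(15) = 6; u(16) = 3; u(17) = 9; u(18) = 12; u(19) = 8; u(20) = 7; u(21) = 2; u(22) = 9; u(23) = 11; u(24) = 7; u(25) = 5; u(26) = 12; u(27) = 4; u(28) = 3; u(29) = 7.
The sequence repeats with period 28.
(3541 - 0) mod 28 = 13, so u(3541) = u(13) = 9.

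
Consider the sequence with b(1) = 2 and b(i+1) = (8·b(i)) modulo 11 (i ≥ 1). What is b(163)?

b(1) = 2; b(2) = 5; b(3) = 7; b(4) = 1; b(5) = 8; b(6) = 9; b(7) = 6; b(8) = 4; b(9) = 10; b(10) = 3; b(11) = 2.
Since b(11) = b(1) = 2, the sequence is periodic with period 10.
So b(163) = b(1 + ((163-1) mod 10)) = b(3) = 7.

7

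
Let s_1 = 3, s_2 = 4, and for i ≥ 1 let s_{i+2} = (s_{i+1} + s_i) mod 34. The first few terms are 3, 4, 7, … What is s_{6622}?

s_1 = 3, s_2 = 4, s_3 = 7, s_4 = 11, s_5 = 18, s_6 = 29, s_7 = 13, s_8 = 8, s_9 = 21, s_{10} = 29, s_{11} = 16, s_{12} = 11, s_{13} = 27, s_{14} = 4, s_{15} = 31, s_{16} = 1, s_{17} = 32, s_{18} = 33, s_{19} = 31, s_{20} = 30, s_{21} = 27, s_{22} = 23, s_{23} = 16, s_{24} = 5, s_{25} = 21, s_{26} = 26, s_{27} = 13, s_{28} = 5, s_{29} = 18, s_{30} = 23, s_{31} = 7, s_{32} = 30, s_{33} = 3, s_{34} = 33, s_{35} = 2, s_{36} = 1, s_{37} = 3, s_{38} = 4.
The sequence repeats with period 36.
(6622 - 1) mod 36 = 33, so s_{6622} = s_{34} = 33.

33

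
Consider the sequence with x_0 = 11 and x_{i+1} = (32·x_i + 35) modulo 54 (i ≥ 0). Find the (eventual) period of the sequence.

18

Computing terms: x_0 = 11; x_1 = 9; x_2 = 53; x_3 = 3; x_4 = 23; x_5 = 15; x_6 = 29; x_7 = 45; x_8 = 17; x_9 = 39; x_{10} = 41; x_{11} = 51; x_{12} = 47; x_{13} = 27; x_{14} = 35; x_{15} = 21; x_{16} = 5; x_{17} = 33; x_{18} = 11.
The sequence repeats with period 18.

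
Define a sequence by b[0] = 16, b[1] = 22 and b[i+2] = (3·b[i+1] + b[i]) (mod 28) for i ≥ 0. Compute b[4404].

4

Computing terms: b[0] = 16; b[1] = 22; b[2] = 26; b[3] = 16; b[4] = 18; b[5] = 14; b[6] = 4; b[7] = 26; b[8] = 26; b[9] = 20; b[10] = 2; b[11] = 26; b[12] = 24; b[13] = 14; b[14] = 10; b[15] = 16; b[16] = 2; b[17] = 22; b[18] = 12; b[19] = 2; b[20] = 18; b[21] = 0; b[22] = 18; b[23] = 26; b[24] = 12; b[25] = 6; b[26] = 2; b[27] = 12; b[28] = 10; b[29] = 14; b[30] = 24; b[31] = 2; b[32] = 2; b[33] = 8; b[34] = 26; b[35] = 2; b[36] = 4; b[37] = 14; b[38] = 18; b[39] = 12; b[40] = 26; b[41] = 6; b[42] = 16; b[43] = 26; b[44] = 10; b[45] = 0; b[46] = 10; b[47] = 2; b[48] = 16; b[49] = 22.
Since (b[48], b[49]) = (b[0], b[1]) = (16, 22) (two consecutive terms determine the rest), the sequence is periodic with period 48.
So b[4404] = b[0 + ((4404-0) mod 48)] = b[36] = 4.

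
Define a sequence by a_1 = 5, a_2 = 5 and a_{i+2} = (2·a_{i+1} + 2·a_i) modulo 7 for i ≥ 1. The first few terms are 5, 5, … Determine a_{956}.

3

Listing terms: a_1 = 5,  a_2 = 5,  a_3 = 6,  a_4 = 1,  a_5 = 0,  a_6 = 2,  a_7 = 4,  a_8 = 5,  a_9 = 4,  a_{10} = 4,  a_{11} = 2,  a_{12} = 5,  a_{13} = 0,  a_{14} = 3,  a_{15} = 6,  a_{16} = 4,  a_{17} = 6,  a_{18} = 6,  a_{19} = 3,  a_{20} = 4,  a_{21} = 0,  a_{22} = 1,  a_{23} = 2,  a_{24} = 6,  a_{25} = 2,  a_{26} = 2,  a_{27} = 1,  a_{28} = 6,  a_{29} = 0,  a_{30} = 5,  a_{31} = 3,  a_{32} = 2,  a_{33} = 3,  a_{34} = 3,  a_{35} = 5,  a_{36} = 2,  a_{37} = 0,  a_{38} = 4,  a_{39} = 1,  a_{40} = 3,  a_{41} = 1,  a_{42} = 1,  a_{43} = 4,  a_{44} = 3,  a_{45} = 0,  a_{46} = 6,  a_{47} = 5,  a_{48} = 1,  a_{49} = 5,  a_{50} = 5.
Since (a_{49}, a_{50}) = (a_1, a_2) = (5, 5) (two consecutive terms determine the rest), the sequence is periodic with period 48.
So a_{956} = a_{1 + ((956-1) mod 48)} = a_{44} = 3.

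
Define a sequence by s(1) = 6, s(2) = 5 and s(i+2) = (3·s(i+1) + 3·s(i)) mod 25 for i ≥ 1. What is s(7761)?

6

We have s(1) = 6, s(2) = 5, s(3) = 8, s(4) = 14, s(5) = 16, s(6) = 15, s(7) = 18, s(8) = 24, s(9) = 1, s(10) = 0, s(11) = 3, s(12) = 9, s(13) = 11, s(14) = 10, s(15) = 13, s(16) = 19, s(17) = 21, s(18) = 20, s(19) = 23, s(20) = 4, s(21) = 6, s(22) = 5.
The sequence repeats with period 20.
So s(7761) = s(1 + ((7761-1) mod 20)) = s(1) = 6.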